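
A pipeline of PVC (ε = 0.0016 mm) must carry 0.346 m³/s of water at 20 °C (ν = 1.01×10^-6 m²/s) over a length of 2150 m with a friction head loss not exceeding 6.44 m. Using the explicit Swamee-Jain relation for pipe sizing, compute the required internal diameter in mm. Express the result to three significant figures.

D ≈ 531 mm

Swamee-Jain (Type III): D = 0.66·[ε^1.25·(LQ²/(gh_f))^4.75 + ν·Q^9.4·(L/(gh_f))^5.2]^0.04
LQ²/(gh_f) = 4.074; L/(gh_f) = 34.03
Term 1 = ε^1.25·(…)^4.75 = 4.50×10^-5; Term 2 = ν·Q^9.4·(…)^5.2 = 0.00434
D = 0.66·(4.50×10^-5 + 0.00434)^0.04 = 0.5312 m = 531 mm
Check: V = 1.56 m/s, Re = 8.21×10^5, f = 0.01207, h_f = 6.07 m ≈ 6.44 m ✓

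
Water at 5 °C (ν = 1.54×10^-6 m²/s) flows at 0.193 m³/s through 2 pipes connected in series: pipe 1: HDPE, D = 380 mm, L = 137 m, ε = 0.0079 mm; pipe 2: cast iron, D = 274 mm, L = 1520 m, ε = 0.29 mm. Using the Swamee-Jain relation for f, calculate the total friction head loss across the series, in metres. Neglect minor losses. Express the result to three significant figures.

Pipe 1: V = 1.702 m/s, Re = 4.20×10^5, ε/D = 2.08×10^-5, f = 0.01380, h_1 = f(L/D)V²/2g = 0.7346 m
Pipe 2: V = 3.273 m/s, Re = 5.82×10^5, ε/D = 0.00106, f = 0.02052, h_2 = f(L/D)V²/2g = 62.16 m
Series → Q common, losses add: H = Σh = 62.89 m

H ≈ 62.9 m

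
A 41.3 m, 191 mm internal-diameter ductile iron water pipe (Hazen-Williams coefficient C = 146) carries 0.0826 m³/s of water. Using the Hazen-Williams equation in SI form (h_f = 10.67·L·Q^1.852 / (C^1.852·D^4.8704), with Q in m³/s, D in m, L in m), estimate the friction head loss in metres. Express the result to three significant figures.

h_f = 10.67·41.3·0.0826^1.852 / (146^1.852·0.191^4.8704) = 1.354 m

h_f ≈ 1.35 m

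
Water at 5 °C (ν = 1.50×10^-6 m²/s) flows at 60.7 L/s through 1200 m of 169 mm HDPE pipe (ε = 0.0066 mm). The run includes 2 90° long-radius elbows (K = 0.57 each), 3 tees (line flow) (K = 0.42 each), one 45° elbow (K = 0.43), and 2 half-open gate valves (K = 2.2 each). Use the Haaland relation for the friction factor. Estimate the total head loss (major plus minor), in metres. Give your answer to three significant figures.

H_L ≈ 41.5 m

V = 4Q/(πD²) = 2.706 m/s; V²/2g = 0.3732 m
Re = 3.05×10^5, ε/D = 3.91×10^-5 → f = 0.01464 (Haaland)
Major: h_f = f(L/D)·V²/2g = 0.01464·7101·0.3732 = 38.80 m
Minor: ΣK = 7.23; h_m = ΣK·V²/2g = 2.698 m
Total H_L = 38.80 + 2.698 = 41.50 m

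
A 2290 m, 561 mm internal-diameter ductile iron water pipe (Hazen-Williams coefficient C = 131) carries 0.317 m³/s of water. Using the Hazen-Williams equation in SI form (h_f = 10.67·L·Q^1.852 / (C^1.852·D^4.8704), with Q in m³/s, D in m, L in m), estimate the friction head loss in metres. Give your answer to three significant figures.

h_f ≈ 5.83 m

h_f = 10.67·2290·0.317^1.852 / (131^1.852·0.561^4.8704) = 5.827 m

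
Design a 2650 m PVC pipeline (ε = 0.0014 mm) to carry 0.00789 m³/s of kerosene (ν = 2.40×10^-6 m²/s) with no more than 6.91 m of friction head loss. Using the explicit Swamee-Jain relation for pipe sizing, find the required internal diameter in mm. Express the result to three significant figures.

D ≈ 137 mm

Swamee-Jain (Type III): D = 0.66·[ε^1.25·(LQ²/(gh_f))^4.75 + ν·Q^9.4·(L/(gh_f))^5.2]^0.04
LQ²/(gh_f) = 0.002434; L/(gh_f) = 39.09
Term 1 = ε^1.25·(…)^4.75 = 1.85×10^-20; Term 2 = ν·Q^9.4·(…)^5.2 = 7.79×10^-18
D = 0.66·(1.85×10^-20 + 7.79×10^-18)^0.04 = 0.1365 m = 137 mm
Check: V = 0.539 m/s, Re = 3.07×10^4, f = 0.02328, h_f = 6.69 m ≈ 6.91 m ✓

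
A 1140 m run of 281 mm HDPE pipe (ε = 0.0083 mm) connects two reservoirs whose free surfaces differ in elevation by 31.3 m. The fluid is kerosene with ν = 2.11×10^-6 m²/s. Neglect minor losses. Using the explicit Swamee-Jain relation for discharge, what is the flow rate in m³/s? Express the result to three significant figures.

Q ≈ 0.205 m³/s

Swamee-Jain (Type II): Q = -0.965·√(gD⁵h_f/L)·ln[ε/(3.7D) + √(3.17ν²L/(gD³h_f))]
√(gD⁵h_f/L) = √(9.81·0.281⁵·31.3/1140) = 0.02172
ε/(3.7D) = 7.98×10^-6; √(3.17ν²L/(gD³h_f)) = 4.86×10^-5
Q = -0.965·0.02172·ln(5.658×10^-5) = 0.2050 m³/s
Check: V = 3.31 m/s, Re = 4.40×10^5, f = 0.01382, h_f = 31.2 m ≈ 31.3 m ✓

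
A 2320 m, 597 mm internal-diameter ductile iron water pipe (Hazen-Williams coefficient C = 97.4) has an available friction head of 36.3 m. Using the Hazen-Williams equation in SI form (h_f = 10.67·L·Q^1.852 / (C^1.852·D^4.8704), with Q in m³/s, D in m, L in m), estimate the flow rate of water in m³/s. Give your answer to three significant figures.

Rearranging: Q = [h_f·C^1.852·D^4.8704 / (10.67·L)]^(1/1.852)
Q = [36.3·97.4^1.852·0.597^4.8704 / (10.67·2320)]^0.540 = 0.7401 m³/s

Q ≈ 0.740 m³/s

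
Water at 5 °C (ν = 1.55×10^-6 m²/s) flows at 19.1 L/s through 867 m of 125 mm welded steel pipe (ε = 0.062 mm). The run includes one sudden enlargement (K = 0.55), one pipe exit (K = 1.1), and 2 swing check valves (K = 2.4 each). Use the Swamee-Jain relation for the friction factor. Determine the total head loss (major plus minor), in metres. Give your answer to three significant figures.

V = 4Q/(πD²) = 1.556 m/s; V²/2g = 0.1235 m
Re = 1.26×10^5, ε/D = 4.96×10^-4 → f = 0.01984 (Swamee-Jain)
Major: h_f = f(L/D)·V²/2g = 0.01984·6936·0.1235 = 16.99 m
Minor: ΣK = 6.45; h_m = ΣK·V²/2g = 0.7964 m
Total H_L = 16.99 + 0.7964 = 17.79 m

H_L ≈ 17.8 m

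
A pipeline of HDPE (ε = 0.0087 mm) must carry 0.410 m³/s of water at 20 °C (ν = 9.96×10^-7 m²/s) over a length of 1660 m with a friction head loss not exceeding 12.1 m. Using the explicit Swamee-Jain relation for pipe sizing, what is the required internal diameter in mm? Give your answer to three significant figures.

D ≈ 472 mm

Swamee-Jain (Type III): D = 0.66·[ε^1.25·(LQ²/(gh_f))^4.75 + ν·Q^9.4·(L/(gh_f))^5.2]^0.04
LQ²/(gh_f) = 2.351; L/(gh_f) = 13.98
Term 1 = ε^1.25·(…)^4.75 = 2.74×10^-5; Term 2 = ν·Q^9.4·(…)^5.2 = 2.07×10^-4
D = 0.66·(2.74×10^-5 + 2.07×10^-4)^0.04 = 0.4724 m = 472 mm
Check: V = 2.34 m/s, Re = 1.11×10^6, f = 0.01187, h_f = 11.6 m ≈ 12.1 m ✓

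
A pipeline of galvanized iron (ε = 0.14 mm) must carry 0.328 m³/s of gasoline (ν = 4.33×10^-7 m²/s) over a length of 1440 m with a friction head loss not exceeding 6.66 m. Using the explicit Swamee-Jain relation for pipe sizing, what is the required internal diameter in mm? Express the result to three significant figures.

Swamee-Jain (Type III): D = 0.66·[ε^1.25·(LQ²/(gh_f))^4.75 + ν·Q^9.4·(L/(gh_f))^5.2]^0.04
LQ²/(gh_f) = 2.371; L/(gh_f) = 22.04
Term 1 = ε^1.25·(…)^4.75 = 9.20×10^-4; Term 2 = ν·Q^9.4·(…)^5.2 = 1.18×10^-4
D = 0.66·(9.20×10^-4 + 1.18×10^-4)^0.04 = 0.5014 m = 501 mm
Check: V = 1.66 m/s, Re = 1.92×10^6, f = 0.01521, h_f = 6.14 m ≈ 6.66 m ✓

D ≈ 501 mm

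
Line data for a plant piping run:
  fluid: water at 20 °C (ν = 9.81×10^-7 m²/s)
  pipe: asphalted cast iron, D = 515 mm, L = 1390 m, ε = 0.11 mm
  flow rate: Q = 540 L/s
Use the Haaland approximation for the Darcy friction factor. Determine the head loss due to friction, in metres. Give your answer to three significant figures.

h_f ≈ 13.5 m

V = 4Q/(πD²) = 4·0.540/(π·0.515²) = 2.592 m/s
Re = VD/ν = 2.592·0.515/9.81×10^-7 = 1.36×10^6 → turbulent
ε/D = 0.11/515 = 2.14×10^-4
Haaland: f = 0.01455
h_f = f(L/D)V²/(2g) = 0.01455·(1390/0.515)·2.592²/(2·9.81) = 13.45 m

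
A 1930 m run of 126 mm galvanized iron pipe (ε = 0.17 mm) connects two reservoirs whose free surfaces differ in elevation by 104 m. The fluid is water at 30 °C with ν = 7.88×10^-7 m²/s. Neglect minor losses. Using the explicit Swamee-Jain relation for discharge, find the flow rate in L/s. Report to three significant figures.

Q ≈ 30.9 L/s

Swamee-Jain (Type II): Q = -0.965·√(gD⁵h_f/L)·ln[ε/(3.7D) + √(3.17ν²L/(gD³h_f))]
√(gD⁵h_f/L) = √(9.81·0.126⁵·104/1930) = 0.004097
ε/(3.7D) = 3.65×10^-4; √(3.17ν²L/(gD³h_f)) = 4.31×10^-5
Q = -0.965·0.004097·ln(4.078×10^-4) = 0.03086 m³/s
Check: V = 2.47 m/s, Re = 3.96×10^5, f = 0.02189, h_f = 105 m ≈ 104 m ✓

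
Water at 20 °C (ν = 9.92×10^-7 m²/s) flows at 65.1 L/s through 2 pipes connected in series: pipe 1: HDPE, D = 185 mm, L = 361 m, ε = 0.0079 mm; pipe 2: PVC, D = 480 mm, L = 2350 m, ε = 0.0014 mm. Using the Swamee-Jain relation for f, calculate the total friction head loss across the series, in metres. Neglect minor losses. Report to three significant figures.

H ≈ 8.65 m

Pipe 1: V = 2.422 m/s, Re = 4.52×10^5, ε/D = 4.27×10^-5, f = 0.01394, h_1 = f(L/D)V²/2g = 8.133 m
Pipe 2: V = 0.3598 m/s, Re = 1.74×10^5, ε/D = 2.92×10^-6, f = 0.01599, h_2 = f(L/D)V²/2g = 0.5163 m
Series → Q common, losses add: H = Σh = 8.649 m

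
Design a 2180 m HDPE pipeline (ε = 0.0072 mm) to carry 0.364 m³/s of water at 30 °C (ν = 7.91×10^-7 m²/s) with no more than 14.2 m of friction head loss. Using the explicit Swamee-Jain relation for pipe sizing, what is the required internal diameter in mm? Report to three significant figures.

D ≈ 458 mm

Swamee-Jain (Type III): D = 0.66·[ε^1.25·(LQ²/(gh_f))^4.75 + ν·Q^9.4·(L/(gh_f))^5.2]^0.04
LQ²/(gh_f) = 2.073; L/(gh_f) = 15.65
Term 1 = ε^1.25·(…)^4.75 = 1.19×10^-5; Term 2 = ν·Q^9.4·(…)^5.2 = 9.64×10^-5
D = 0.66·(1.19×10^-5 + 9.64×10^-5)^0.04 = 0.4581 m = 458 mm
Check: V = 2.21 m/s, Re = 1.28×10^6, f = 0.01158, h_f = 13.7 m ≈ 14.2 m ✓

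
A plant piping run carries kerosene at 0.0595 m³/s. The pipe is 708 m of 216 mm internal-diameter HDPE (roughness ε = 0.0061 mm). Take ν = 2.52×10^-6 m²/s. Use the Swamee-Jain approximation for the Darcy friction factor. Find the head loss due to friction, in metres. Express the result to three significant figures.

V = 4Q/(πD²) = 4·0.0595/(π·0.216²) = 1.624 m/s
Re = VD/ν = 1.624·0.216/2.52×10^-6 = 1.39×10^5 → turbulent
ε/D = 0.0061/216 = 2.82×10^-5
Swamee-Jain: f = 0.01690
h_f = f(L/D)V²/(2g) = 0.01690·(708/0.216)·1.624²/(2·9.81) = 7.443 m

h_f ≈ 7.44 m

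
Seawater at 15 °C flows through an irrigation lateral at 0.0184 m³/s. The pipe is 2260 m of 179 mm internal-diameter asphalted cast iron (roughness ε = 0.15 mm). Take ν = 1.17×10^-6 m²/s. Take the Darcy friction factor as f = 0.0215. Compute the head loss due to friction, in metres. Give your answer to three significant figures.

V = 4Q/(πD²) = 4·0.0184/(π·0.179²) = 0.7312 m/s
h_f = f(L/D)V²/(2g) = 0.02150·(2260/0.179)·0.7312²/(2·9.81) = 7.397 m

h_f ≈ 7.40 m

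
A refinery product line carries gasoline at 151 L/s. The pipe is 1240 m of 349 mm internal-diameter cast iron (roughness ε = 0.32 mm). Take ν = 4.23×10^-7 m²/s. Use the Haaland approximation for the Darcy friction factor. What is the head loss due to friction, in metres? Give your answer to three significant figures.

h_f ≈ 8.79 m

V = 4Q/(πD²) = 4·0.151/(π·0.349²) = 1.578 m/s
Re = VD/ν = 1.578·0.349/4.23×10^-7 = 1.30×10^6 → turbulent
ε/D = 0.32/349 = 9.17×10^-4
Haaland: f = 0.01948
h_f = f(L/D)V²/(2g) = 0.01948·(1240/0.349)·1.578²/(2·9.81) = 8.792 m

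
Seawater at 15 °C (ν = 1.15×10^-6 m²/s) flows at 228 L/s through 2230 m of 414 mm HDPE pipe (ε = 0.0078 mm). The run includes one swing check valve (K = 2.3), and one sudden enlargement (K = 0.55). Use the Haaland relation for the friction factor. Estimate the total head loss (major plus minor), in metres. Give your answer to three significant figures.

H_L ≈ 10.5 m

V = 4Q/(πD²) = 1.694 m/s; V²/2g = 0.1462 m
Re = 6.10×10^5, ε/D = 1.88×10^-5 → f = 0.01287 (Haaland)
Major: h_f = f(L/D)·V²/2g = 0.01287·5386·0.1462 = 10.13 m
Minor: ΣK = 2.85; h_m = ΣK·V²/2g = 0.4167 m
Total H_L = 10.13 + 0.4167 = 10.55 m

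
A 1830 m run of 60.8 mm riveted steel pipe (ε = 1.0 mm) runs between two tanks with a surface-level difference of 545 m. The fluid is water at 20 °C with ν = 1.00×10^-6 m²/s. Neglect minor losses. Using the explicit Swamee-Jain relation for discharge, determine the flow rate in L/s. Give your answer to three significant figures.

Swamee-Jain (Type II): Q = -0.965·√(gD⁵h_f/L)·ln[ε/(3.7D) + √(3.17ν²L/(gD³h_f))]
√(gD⁵h_f/L) = √(9.81·0.0608⁵·545/1830) = 0.001558
ε/(3.7D) = 0.00445; √(3.17ν²L/(gD³h_f)) = 6.95×10^-5
Q = -0.965·0.001558·ln(0.004515) = 0.008119 m³/s
Check: V = 2.80 m/s, Re = 1.70×10^5, f = 0.04561, h_f = 547 m ≈ 545 m ✓

Q ≈ 8.12 L/s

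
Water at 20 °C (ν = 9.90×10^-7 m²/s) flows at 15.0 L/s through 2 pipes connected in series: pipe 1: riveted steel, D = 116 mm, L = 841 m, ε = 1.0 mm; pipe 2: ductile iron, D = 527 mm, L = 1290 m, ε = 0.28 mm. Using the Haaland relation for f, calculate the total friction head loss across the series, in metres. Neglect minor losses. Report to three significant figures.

Pipe 1: V = 1.419 m/s, Re = 1.66×10^5, ε/D = 0.00862, f = 0.03651, h_1 = f(L/D)V²/2g = 27.18 m
Pipe 2: V = 0.06877 m/s, Re = 3.66×10^4, ε/D = 5.31×10^-4, f = 0.02362, h_2 = f(L/D)V²/2g = 0.01394 m
Series → Q common, losses add: H = Σh = 27.19 m

H ≈ 27.2 m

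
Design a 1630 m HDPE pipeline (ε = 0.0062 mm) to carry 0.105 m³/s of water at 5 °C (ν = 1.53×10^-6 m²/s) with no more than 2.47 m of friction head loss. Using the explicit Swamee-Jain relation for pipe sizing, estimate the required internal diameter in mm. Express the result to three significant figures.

D ≈ 398 mm

Swamee-Jain (Type III): D = 0.66·[ε^1.25·(LQ²/(gh_f))^4.75 + ν·Q^9.4·(L/(gh_f))^5.2]^0.04
LQ²/(gh_f) = 0.7417; L/(gh_f) = 67.27
Term 1 = ε^1.25·(…)^4.75 = 7.48×10^-8; Term 2 = ν·Q^9.4·(…)^5.2 = 3.08×10^-6
D = 0.66·(7.48×10^-8 + 3.08×10^-6)^0.04 = 0.3977 m = 398 mm
Check: V = 0.845 m/s, Re = 2.20×10^5, f = 0.01540, h_f = 2.30 m ≈ 2.47 m ✓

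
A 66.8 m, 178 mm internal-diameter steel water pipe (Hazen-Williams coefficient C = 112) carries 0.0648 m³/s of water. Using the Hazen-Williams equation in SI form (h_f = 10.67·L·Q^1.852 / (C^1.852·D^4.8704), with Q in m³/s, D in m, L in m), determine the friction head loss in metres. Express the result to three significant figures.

h_f = 10.67·66.8·0.0648^1.852 / (112^1.852·0.178^4.8704) = 3.218 m

h_f ≈ 3.22 m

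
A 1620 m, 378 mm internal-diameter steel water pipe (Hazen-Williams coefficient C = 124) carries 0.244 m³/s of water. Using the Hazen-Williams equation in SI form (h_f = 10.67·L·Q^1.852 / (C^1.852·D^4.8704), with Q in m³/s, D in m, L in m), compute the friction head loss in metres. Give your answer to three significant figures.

h_f ≈ 19.2 m

h_f = 10.67·1620·0.244^1.852 / (124^1.852·0.378^4.8704) = 19.23 m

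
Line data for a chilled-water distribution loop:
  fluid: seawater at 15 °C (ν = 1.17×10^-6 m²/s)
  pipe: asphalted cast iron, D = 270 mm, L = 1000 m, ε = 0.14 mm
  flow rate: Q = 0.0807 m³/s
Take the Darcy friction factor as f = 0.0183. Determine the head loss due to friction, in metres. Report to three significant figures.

V = 4Q/(πD²) = 4·0.0807/(π·0.270²) = 1.409 m/s
h_f = f(L/D)V²/(2g) = 0.01830·(1000/0.270)·1.409²/(2·9.81) = 6.863 m

h_f ≈ 6.86 m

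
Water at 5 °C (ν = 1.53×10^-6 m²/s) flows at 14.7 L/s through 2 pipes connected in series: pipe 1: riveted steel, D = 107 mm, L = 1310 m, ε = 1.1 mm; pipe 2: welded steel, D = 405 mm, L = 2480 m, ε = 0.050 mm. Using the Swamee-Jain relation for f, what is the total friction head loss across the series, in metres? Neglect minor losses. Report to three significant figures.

H ≈ 65.1 m

Pipe 1: V = 1.635 m/s, Re = 1.14×10^5, ε/D = 0.0103, f = 0.03900, h_1 = f(L/D)V²/2g = 65.04 m
Pipe 2: V = 0.1141 m/s, Re = 3.02×10^4, ε/D = 1.23×10^-4, f = 0.02372, h_2 = f(L/D)V²/2g = 0.09637 m
Series → Q common, losses add: H = Σh = 65.14 m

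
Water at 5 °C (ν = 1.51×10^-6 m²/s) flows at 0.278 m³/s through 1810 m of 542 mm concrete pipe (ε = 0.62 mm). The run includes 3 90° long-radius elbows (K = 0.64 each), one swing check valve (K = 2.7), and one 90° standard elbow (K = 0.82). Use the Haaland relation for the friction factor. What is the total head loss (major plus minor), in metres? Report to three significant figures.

V = 4Q/(πD²) = 1.205 m/s; V²/2g = 0.07400 m
Re = 4.32×10^5, ε/D = 0.00114 → f = 0.02088 (Haaland)
Major: h_f = f(L/D)·V²/2g = 0.02088·3339·0.07400 = 5.160 m
Minor: ΣK = 5.44; h_m = ΣK·V²/2g = 0.4025 m
Total H_L = 5.160 + 0.4025 = 5.563 m

H_L ≈ 5.56 m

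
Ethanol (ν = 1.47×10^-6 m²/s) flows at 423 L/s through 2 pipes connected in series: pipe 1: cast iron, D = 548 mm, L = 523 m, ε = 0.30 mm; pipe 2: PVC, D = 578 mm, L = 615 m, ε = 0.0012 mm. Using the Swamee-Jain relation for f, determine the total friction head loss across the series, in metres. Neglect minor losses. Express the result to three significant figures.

H ≈ 4.57 m

Pipe 1: V = 1.793 m/s, Re = 6.69×10^5, ε/D = 5.47×10^-4, f = 0.01785, h_1 = f(L/D)V²/2g = 2.792 m
Pipe 2: V = 1.612 m/s, Re = 6.34×10^5, ε/D = 2.08×10^-6, f = 0.01259, h_2 = f(L/D)V²/2g = 1.775 m
Series → Q common, losses add: H = Σh = 4.567 m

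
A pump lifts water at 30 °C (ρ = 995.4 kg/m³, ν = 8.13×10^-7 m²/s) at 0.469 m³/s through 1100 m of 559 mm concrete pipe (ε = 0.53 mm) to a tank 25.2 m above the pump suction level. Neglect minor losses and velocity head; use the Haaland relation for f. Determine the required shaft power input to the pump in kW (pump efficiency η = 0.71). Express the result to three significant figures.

V = 4Q/(πD²) = 1.911 m/s; Re = 1.31×10^6; ε/D = 9.48×10^-4; f = 0.01963
h_f = f(L/D)V²/2g = 7.191 m
Total head H = z + h_f = 25.2 + 7.191 = 32.39 m
P_hyd = ρgQH = 995.4·9.81·0.469·32.39 = 148.3 kW
P_shaft = P_hyd/η = 148.3/0.71 = 208.9 kW

P_shaft ≈ 209 kW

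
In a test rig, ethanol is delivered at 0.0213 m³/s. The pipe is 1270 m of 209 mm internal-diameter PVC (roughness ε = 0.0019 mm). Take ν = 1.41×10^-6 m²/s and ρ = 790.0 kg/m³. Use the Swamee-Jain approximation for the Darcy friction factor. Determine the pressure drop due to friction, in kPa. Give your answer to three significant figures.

V = 4Q/(πD²) = 4·0.0213/(π·0.209²) = 0.6209 m/s
Re = VD/ν = 0.6209·0.209/1.41×10^-6 = 9.20×10^4 → turbulent
ε/D = 0.0019/209 = 9.09×10^-6
Swamee-Jain: f = 0.01823
h_f = f(L/D)V²/(2g) = 0.01823·(1270/0.209)·0.6209²/(2·9.81) = 2.176 m
Δp = ρg·h_f = 790.0·9.81·2.176 = 16.87 kPa

Δp ≈ 16.9 kPa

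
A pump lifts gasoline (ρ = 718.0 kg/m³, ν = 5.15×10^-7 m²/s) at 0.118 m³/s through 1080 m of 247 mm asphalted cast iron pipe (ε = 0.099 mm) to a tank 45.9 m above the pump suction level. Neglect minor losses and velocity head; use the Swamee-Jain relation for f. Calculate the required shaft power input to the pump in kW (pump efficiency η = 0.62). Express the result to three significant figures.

V = 4Q/(πD²) = 2.463 m/s; Re = 1.18×10^6; ε/D = 4.01×10^-4; f = 0.01650
h_f = f(L/D)V²/2g = 22.30 m
Total head H = z + h_f = 45.9 + 22.30 = 68.20 m
P_hyd = ρgQH = 718.0·9.81·0.118·68.20 = 56.68 kW
P_shaft = P_hyd/η = 56.68/0.62 = 91.42 kW

P_shaft ≈ 91.4 kW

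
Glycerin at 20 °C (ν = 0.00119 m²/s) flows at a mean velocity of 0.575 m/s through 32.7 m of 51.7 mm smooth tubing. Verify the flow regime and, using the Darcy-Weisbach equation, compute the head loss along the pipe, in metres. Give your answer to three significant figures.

Re = VD/ν = 0.575·0.05170/0.00119 = 25.0 → laminar (Re < 2300)
f = 64/Re = 2.562
h_f = f(L/D)V²/(2g) = 2.562·(32.7/0.05170)·0.575²/(2·9.81) = 27.31 m

h_f ≈ 27.3 m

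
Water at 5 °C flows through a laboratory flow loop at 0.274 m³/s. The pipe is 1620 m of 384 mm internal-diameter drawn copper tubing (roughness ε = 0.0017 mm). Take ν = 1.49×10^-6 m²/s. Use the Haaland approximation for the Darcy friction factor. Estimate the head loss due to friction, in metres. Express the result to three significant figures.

h_f ≈ 15.2 m

V = 4Q/(πD²) = 4·0.274/(π·0.384²) = 2.366 m/s
Re = VD/ν = 2.366·0.384/1.49×10^-6 = 6.10×10^5 → turbulent
ε/D = 0.0017/384 = 4.43×10^-6
Haaland: f = 0.01267
h_f = f(L/D)V²/(2g) = 0.01267·(1620/0.384)·2.366²/(2·9.81) = 15.25 m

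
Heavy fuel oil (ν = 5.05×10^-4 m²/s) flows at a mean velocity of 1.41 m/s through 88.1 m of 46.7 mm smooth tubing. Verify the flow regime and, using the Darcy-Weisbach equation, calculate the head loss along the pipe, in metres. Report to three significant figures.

Re = VD/ν = 1.41·0.04670/5.05×10^-4 = 130 → laminar (Re < 2300)
f = 64/Re = 0.4908
h_f = f(L/D)V²/(2g) = 0.4908·(88.1/0.04670)·1.41²/(2·9.81) = 93.83 m

h_f ≈ 93.8 m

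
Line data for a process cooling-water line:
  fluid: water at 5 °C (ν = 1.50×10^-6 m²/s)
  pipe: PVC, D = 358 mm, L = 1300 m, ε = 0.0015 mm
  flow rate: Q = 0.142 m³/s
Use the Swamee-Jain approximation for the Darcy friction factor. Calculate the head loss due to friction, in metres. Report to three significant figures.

h_f ≈ 5.20 m

V = 4Q/(πD²) = 4·0.142/(π·0.358²) = 1.411 m/s
Re = VD/ν = 1.411·0.358/1.50×10^-6 = 3.37×10^5 → turbulent
ε/D = 0.0015/358 = 4.19×10^-6
Swamee-Jain: f = 0.01412
h_f = f(L/D)V²/(2g) = 0.01412·(1300/0.358)·1.411²/(2·9.81) = 5.201 m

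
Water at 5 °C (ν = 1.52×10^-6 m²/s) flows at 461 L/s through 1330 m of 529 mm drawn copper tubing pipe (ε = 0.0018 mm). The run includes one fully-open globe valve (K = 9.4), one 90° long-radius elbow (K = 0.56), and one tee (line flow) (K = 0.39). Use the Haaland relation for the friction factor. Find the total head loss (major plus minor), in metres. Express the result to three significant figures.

V = 4Q/(πD²) = 2.097 m/s; V²/2g = 0.2242 m
Re = 7.30×10^5, ε/D = 3.40×10^-6 → f = 0.01227 (Haaland)
Major: h_f = f(L/D)·V²/2g = 0.01227·2514·0.2242 = 6.917 m
Minor: ΣK = 10.3; h_m = ΣK·V²/2g = 2.321 m
Total H_L = 6.917 + 2.321 = 9.238 m

H_L ≈ 9.24 m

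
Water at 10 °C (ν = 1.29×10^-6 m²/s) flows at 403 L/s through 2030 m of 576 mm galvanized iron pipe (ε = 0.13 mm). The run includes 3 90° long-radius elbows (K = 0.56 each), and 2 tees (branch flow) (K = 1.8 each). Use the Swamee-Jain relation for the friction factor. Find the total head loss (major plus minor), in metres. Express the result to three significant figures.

V = 4Q/(πD²) = 1.547 m/s; V²/2g = 0.1219 m
Re = 6.91×10^5, ε/D = 2.26×10^-4 → f = 0.01538 (Swamee-Jain)
Major: h_f = f(L/D)·V²/2g = 0.01538·3524·0.1219 = 6.607 m
Minor: ΣK = 5.28; h_m = ΣK·V²/2g = 0.6437 m
Total H_L = 6.607 + 0.6437 = 7.251 m

H_L ≈ 7.25 m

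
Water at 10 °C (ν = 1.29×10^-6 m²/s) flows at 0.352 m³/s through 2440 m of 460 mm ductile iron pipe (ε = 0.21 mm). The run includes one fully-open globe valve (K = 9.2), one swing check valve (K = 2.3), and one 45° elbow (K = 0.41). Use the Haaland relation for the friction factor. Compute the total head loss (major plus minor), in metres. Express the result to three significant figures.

H_L ≈ 23.4 m

V = 4Q/(πD²) = 2.118 m/s; V²/2g = 0.2287 m
Re = 7.55×10^5, ε/D = 4.57×10^-4 → f = 0.01701 (Haaland)
Major: h_f = f(L/D)·V²/2g = 0.01701·5304·0.2287 = 20.63 m
Minor: ΣK = 11.9; h_m = ΣK·V²/2g = 2.723 m
Total H_L = 20.63 + 2.723 = 23.35 m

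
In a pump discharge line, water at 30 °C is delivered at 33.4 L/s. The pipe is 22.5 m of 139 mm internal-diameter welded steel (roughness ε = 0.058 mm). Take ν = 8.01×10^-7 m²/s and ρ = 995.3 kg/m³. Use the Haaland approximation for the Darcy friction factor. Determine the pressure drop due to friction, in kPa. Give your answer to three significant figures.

V = 4Q/(πD²) = 4·0.0334/(π·0.139²) = 2.201 m/s
Re = VD/ν = 2.201·0.139/8.01×10^-7 = 3.82×10^5 → turbulent
ε/D = 0.058/139 = 4.17×10^-4
Haaland: f = 0.01729
h_f = f(L/D)V²/(2g) = 0.01729·(22.5/0.139)·2.201²/(2·9.81) = 0.6910 m
Δp = ρg·h_f = 995.3·9.81·0.6910 = 6.747 kPa

Δp ≈ 6.75 kPa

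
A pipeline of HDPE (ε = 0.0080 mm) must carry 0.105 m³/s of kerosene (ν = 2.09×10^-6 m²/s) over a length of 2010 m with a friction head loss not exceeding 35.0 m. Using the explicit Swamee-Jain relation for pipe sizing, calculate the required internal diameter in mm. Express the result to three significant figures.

D ≈ 243 mm

Swamee-Jain (Type III): D = 0.66·[ε^1.25·(LQ²/(gh_f))^4.75 + ν·Q^9.4·(L/(gh_f))^5.2]^0.04
LQ²/(gh_f) = 0.06454; L/(gh_f) = 5.854
Term 1 = ε^1.25·(…)^4.75 = 9.45×10^-13; Term 2 = ν·Q^9.4·(…)^5.2 = 1.29×10^-11
D = 0.66·(9.45×10^-13 + 1.29×10^-11)^0.04 = 0.2428 m = 243 mm
Check: V = 2.27 m/s, Re = 2.63×10^5, f = 0.01508, h_f = 32.8 m ≈ 35.0 m ✓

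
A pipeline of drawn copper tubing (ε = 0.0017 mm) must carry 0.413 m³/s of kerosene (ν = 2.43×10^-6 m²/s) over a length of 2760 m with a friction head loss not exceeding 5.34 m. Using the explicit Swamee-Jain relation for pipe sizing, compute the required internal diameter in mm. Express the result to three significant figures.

D ≈ 644 mm

Swamee-Jain (Type III): D = 0.66·[ε^1.25·(LQ²/(gh_f))^4.75 + ν·Q^9.4·(L/(gh_f))^5.2]^0.04
LQ²/(gh_f) = 8.987; L/(gh_f) = 52.69
Term 1 = ε^1.25·(…)^4.75 = 0.00208; Term 2 = ν·Q^9.4·(…)^5.2 = 0.535
D = 0.66·(0.00208 + 0.535)^0.04 = 0.6438 m = 644 mm
Check: V = 1.27 m/s, Re = 3.36×10^5, f = 0.01411, h_f = 4.96 m ≈ 5.34 m ✓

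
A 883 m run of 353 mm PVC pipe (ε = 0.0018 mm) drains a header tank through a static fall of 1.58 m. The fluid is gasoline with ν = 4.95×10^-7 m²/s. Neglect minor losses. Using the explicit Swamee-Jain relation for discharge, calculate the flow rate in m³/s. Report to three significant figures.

Swamee-Jain (Type II): Q = -0.965·√(gD⁵h_f/L)·ln[ε/(3.7D) + √(3.17ν²L/(gD³h_f))]
√(gD⁵h_f/L) = √(9.81·0.353⁵·1.58/883) = 0.009809
ε/(3.7D) = 1.38×10^-6; √(3.17ν²L/(gD³h_f)) = 3.17×10^-5
Q = -0.965·0.009809·ln(3.310×10^-5) = 0.09765 m³/s
Check: V = 0.998 m/s, Re = 7.12×10^5, f = 0.01241, h_f = 1.57 m ≈ 1.58 m ✓

Q ≈ 0.0976 m³/s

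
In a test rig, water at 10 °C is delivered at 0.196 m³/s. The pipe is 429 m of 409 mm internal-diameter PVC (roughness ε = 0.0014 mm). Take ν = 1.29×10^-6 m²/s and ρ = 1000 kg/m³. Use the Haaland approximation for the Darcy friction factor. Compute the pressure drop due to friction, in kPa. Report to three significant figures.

Δp ≈ 15.4 kPa

V = 4Q/(πD²) = 4·0.196/(π·0.409²) = 1.492 m/s
Re = VD/ν = 1.492·0.409/1.29×10^-6 = 4.73×10^5 → turbulent
ε/D = 0.0014/409 = 3.42×10^-6
Haaland: f = 0.01323
h_f = f(L/D)V²/(2g) = 0.01323·(429/0.409)·1.492²/(2·9.81) = 1.574 m
Δp = ρg·h_f = 1000·9.81·1.574 = 15.44 kPa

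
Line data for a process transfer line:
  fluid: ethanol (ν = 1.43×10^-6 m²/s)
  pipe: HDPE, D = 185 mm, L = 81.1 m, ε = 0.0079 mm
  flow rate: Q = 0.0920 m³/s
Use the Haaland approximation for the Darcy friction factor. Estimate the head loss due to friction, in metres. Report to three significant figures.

h_f ≈ 3.62 m

V = 4Q/(πD²) = 4·0.0920/(π·0.185²) = 3.423 m/s
Re = VD/ν = 3.423·0.185/1.43×10^-6 = 4.43×10^5 → turbulent
ε/D = 0.0079/185 = 4.27×10^-5
Haaland: f = 0.01383
h_f = f(L/D)V²/(2g) = 0.01383·(81.1/0.185)·3.423²/(2·9.81) = 3.620 m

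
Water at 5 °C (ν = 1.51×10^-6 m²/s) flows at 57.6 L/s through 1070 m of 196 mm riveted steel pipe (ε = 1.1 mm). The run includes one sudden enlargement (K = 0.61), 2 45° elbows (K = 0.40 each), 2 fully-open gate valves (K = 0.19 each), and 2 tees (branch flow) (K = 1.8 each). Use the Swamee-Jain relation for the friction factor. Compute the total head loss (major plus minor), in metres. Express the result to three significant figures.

V = 4Q/(πD²) = 1.909 m/s; V²/2g = 0.1858 m
Re = 2.48×10^5, ε/D = 0.00561 → f = 0.03196 (Swamee-Jain)
Major: h_f = f(L/D)·V²/2g = 0.03196·5459·0.1858 = 32.41 m
Minor: ΣK = 5.39; h_m = ΣK·V²/2g = 1.001 m
Total H_L = 32.41 + 1.001 = 33.41 m

H_L ≈ 33.4 m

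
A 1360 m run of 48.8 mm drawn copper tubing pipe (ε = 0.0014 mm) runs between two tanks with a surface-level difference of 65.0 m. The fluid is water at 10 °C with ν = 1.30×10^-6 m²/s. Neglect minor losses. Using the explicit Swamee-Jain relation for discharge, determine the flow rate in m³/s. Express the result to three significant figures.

Swamee-Jain (Type II): Q = -0.965·√(gD⁵h_f/L)·ln[ε/(3.7D) + √(3.17ν²L/(gD³h_f))]
√(gD⁵h_f/L) = √(9.81·0.0488⁵·65.0/1360) = 3.602×10^-4
ε/(3.7D) = 7.75×10^-6; √(3.17ν²L/(gD³h_f)) = 3.14×10^-4
Q = -0.965·3.602×10^-4·ln(3.213×10^-4) = 0.002796 m³/s
Check: V = 1.49 m/s, Re = 5.61×10^4, f = 0.02036, h_f = 64.6 m ≈ 65.0 m ✓

Q ≈ 0.00280 m³/s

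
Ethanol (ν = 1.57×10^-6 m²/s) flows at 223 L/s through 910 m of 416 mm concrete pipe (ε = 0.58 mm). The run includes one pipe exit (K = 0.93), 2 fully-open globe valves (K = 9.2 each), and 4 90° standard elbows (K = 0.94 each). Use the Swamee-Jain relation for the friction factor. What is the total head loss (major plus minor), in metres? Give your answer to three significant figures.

V = 4Q/(πD²) = 1.641 m/s; V²/2g = 0.1372 m
Re = 4.35×10^5, ε/D = 0.00139 → f = 0.02199 (Swamee-Jain)
Major: h_f = f(L/D)·V²/2g = 0.02199·2188·0.1372 = 6.601 m
Minor: ΣK = 23.1; h_m = ΣK·V²/2g = 3.168 m
Total H_L = 6.601 + 3.168 = 9.769 m

H_L ≈ 9.77 m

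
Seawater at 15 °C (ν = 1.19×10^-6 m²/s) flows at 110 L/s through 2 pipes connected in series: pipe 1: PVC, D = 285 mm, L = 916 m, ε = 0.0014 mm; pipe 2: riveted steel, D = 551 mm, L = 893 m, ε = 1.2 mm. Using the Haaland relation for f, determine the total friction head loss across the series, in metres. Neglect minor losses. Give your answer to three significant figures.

H ≈ 7.04 m

Pipe 1: V = 1.724 m/s, Re = 4.13×10^5, ε/D = 4.91×10^-6, f = 0.01357, h_1 = f(L/D)V²/2g = 6.609 m
Pipe 2: V = 0.4613 m/s, Re = 2.14×10^5, ε/D = 0.00218, f = 0.02470, h_2 = f(L/D)V²/2g = 0.4343 m
Series → Q common, losses add: H = Σh = 7.043 m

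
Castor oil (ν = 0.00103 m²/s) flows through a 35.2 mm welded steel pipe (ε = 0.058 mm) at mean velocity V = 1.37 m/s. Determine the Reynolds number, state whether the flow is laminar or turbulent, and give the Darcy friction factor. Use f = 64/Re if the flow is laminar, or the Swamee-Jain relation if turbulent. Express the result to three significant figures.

Re ≈ 46.8; laminar; f = 64/Re ≈ 1.37

Re = VD/ν = 1.370·0.0352/0.00103 = 46.8
Re < 2300 → laminar → f = 64/Re = 1.367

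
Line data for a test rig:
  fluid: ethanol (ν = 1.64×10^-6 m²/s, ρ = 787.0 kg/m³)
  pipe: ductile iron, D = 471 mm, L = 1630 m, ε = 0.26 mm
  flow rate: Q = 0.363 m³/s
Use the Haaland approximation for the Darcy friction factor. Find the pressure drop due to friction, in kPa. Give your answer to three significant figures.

Δp ≈ 105 kPa

V = 4Q/(πD²) = 4·0.363/(π·0.471²) = 2.083 m/s
Re = VD/ν = 2.083·0.471/1.64×10^-6 = 5.98×10^5 → turbulent
ε/D = 0.26/471 = 5.52×10^-4
Haaland: f = 0.01778
h_f = f(L/D)V²/(2g) = 0.01778·(1630/0.471)·2.083²/(2·9.81) = 13.61 m
Δp = ρg·h_f = 787.0·9.81·13.61 = 105.1 kPa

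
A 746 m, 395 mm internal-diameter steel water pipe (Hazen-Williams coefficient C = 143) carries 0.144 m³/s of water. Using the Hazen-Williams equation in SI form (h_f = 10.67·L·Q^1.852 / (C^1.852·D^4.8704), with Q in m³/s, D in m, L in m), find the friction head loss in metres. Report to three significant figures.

h_f ≈ 2.07 m

h_f = 10.67·746·0.144^1.852 / (143^1.852·0.395^4.8704) = 2.067 m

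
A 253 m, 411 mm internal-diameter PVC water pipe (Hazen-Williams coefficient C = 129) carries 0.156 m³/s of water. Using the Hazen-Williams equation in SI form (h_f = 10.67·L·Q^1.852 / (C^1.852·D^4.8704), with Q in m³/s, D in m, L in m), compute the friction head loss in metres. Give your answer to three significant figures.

h_f = 10.67·253·0.156^1.852 / (129^1.852·0.411^4.8704) = 0.8107 m

h_f ≈ 0.811 m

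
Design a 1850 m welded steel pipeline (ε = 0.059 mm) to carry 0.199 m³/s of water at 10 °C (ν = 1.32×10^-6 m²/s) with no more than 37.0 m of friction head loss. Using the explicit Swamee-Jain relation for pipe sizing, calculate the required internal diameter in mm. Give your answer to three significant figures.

Swamee-Jain (Type III): D = 0.66·[ε^1.25·(LQ²/(gh_f))^4.75 + ν·Q^9.4·(L/(gh_f))^5.2]^0.04
LQ²/(gh_f) = 0.2018; L/(gh_f) = 5.097
Term 1 = ε^1.25·(…)^4.75 = 2.58×10^-9; Term 2 = ν·Q^9.4·(…)^5.2 = 1.61×10^-9
D = 0.66·(2.58×10^-9 + 1.61×10^-9)^0.04 = 0.3051 m = 305 mm
Check: V = 2.72 m/s, Re = 6.29×10^5, f = 0.01516, h_f = 34.7 m ≈ 37.0 m ✓

D ≈ 305 mm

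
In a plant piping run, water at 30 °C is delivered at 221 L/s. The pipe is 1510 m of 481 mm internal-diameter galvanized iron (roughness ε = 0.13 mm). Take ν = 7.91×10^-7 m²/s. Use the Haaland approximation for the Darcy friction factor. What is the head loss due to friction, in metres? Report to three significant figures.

h_f ≈ 3.68 m

V = 4Q/(πD²) = 4·0.221/(π·0.481²) = 1.216 m/s
Re = VD/ν = 1.216·0.481/7.91×10^-7 = 7.40×10^5 → turbulent
ε/D = 0.13/481 = 2.70×10^-4
Haaland: f = 0.01554
h_f = f(L/D)V²/(2g) = 0.01554·(1510/0.481)·1.216²/(2·9.81) = 3.678 m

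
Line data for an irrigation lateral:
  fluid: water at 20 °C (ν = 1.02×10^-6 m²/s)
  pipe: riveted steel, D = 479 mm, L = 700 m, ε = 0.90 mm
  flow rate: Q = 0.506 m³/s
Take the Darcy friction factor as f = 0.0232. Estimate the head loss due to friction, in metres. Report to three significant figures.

h_f ≈ 13.6 m

V = 4Q/(πD²) = 4·0.506/(π·0.479²) = 2.808 m/s
h_f = f(L/D)V²/(2g) = 0.02320·(700/0.479)·2.808²/(2·9.81) = 13.62 m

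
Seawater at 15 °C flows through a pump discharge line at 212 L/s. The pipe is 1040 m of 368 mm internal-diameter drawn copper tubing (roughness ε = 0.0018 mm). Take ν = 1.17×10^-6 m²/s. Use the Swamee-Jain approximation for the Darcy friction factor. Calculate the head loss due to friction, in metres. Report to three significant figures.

V = 4Q/(πD²) = 4·0.212/(π·0.368²) = 1.993 m/s
Re = VD/ν = 1.993·0.368/1.17×10^-6 = 6.27×10^5 → turbulent
ε/D = 0.0018/368 = 4.89×10^-6
Swamee-Jain: f = 0.01267
h_f = f(L/D)V²/(2g) = 0.01267·(1040/0.368)·1.993²/(2·9.81) = 7.249 m

h_f ≈ 7.25 m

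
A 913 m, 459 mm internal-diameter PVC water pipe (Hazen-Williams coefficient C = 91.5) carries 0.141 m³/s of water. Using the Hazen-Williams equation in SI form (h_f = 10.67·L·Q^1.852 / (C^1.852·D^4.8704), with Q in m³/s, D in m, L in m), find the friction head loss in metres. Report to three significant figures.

h_f = 10.67·913·0.141^1.852 / (91.5^1.852·0.459^4.8704) = 2.676 m

h_f ≈ 2.68 m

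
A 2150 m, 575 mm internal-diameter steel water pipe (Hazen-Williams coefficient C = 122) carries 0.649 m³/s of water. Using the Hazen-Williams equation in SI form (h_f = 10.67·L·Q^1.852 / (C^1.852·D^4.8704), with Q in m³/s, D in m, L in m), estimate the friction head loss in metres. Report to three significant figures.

h_f ≈ 20.9 m

h_f = 10.67·2150·0.649^1.852 / (122^1.852·0.575^4.8704) = 20.87 m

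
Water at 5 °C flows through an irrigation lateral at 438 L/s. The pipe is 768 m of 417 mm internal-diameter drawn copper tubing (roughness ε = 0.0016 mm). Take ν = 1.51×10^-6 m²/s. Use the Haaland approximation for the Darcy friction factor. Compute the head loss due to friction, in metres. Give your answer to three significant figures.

V = 4Q/(πD²) = 4·0.438/(π·0.417²) = 3.207 m/s
Re = VD/ν = 3.207·0.417/1.51×10^-6 = 8.86×10^5 → turbulent
ε/D = 0.0016/417 = 3.84×10^-6
Haaland: f = 0.01189
h_f = f(L/D)V²/(2g) = 0.01189·(768/0.417)·3.207²/(2·9.81) = 11.48 m

h_f ≈ 11.5 m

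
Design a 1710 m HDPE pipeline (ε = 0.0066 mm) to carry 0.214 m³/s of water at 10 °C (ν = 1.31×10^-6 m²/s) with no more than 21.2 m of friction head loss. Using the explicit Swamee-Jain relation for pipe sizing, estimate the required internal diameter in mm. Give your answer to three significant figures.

Swamee-Jain (Type III): D = 0.66·[ε^1.25·(LQ²/(gh_f))^4.75 + ν·Q^9.4·(L/(gh_f))^5.2]^0.04
LQ²/(gh_f) = 0.3765; L/(gh_f) = 8.222
Term 1 = ε^1.25·(…)^4.75 = 3.23×10^-9; Term 2 = ν·Q^9.4·(…)^5.2 = 3.81×10^-8
D = 0.66·(3.23×10^-9 + 3.81×10^-8)^0.04 = 0.3344 m = 334 mm
Check: V = 2.44 m/s, Re = 6.22×10^5, f = 0.01295, h_f = 20.1 m ≈ 21.2 m ✓

D ≈ 334 mm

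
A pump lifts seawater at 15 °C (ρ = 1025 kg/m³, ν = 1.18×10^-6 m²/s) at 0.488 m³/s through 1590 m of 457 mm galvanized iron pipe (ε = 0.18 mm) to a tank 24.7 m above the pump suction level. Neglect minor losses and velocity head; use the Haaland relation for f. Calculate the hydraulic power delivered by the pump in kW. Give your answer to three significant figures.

V = 4Q/(πD²) = 2.975 m/s; Re = 1.15×10^6; ε/D = 3.94×10^-4; f = 0.01633
h_f = f(L/D)V²/2g = 25.63 m
Total head H = z + h_f = 24.7 + 25.63 = 50.33 m
P_hyd = ρgQH = 1025·9.81·0.488·50.33 = 247.0 kW

P_hyd ≈ 247 kW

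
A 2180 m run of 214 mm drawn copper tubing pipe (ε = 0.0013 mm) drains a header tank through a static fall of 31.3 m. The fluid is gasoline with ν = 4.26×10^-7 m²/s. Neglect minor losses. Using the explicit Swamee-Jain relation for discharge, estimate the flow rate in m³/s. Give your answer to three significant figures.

Q ≈ 0.0823 m³/s

Swamee-Jain (Type II): Q = -0.965·√(gD⁵h_f/L)·ln[ε/(3.7D) + √(3.17ν²L/(gD³h_f))]
√(gD⁵h_f/L) = √(9.81·0.214⁵·31.3/2180) = 0.007951
ε/(3.7D) = 1.64×10^-6; √(3.17ν²L/(gD³h_f)) = 2.04×10^-5
Q = -0.965·0.007951·ln(2.206×10^-5) = 0.08226 m³/s
Check: V = 2.29 m/s, Re = 1.15×10^6, f = 0.01151, h_f = 31.2 m ≈ 31.3 m ✓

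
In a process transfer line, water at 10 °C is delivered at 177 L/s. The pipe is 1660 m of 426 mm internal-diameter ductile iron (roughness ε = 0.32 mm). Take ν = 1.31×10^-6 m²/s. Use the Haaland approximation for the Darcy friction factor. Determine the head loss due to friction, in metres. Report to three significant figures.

V = 4Q/(πD²) = 4·0.177/(π·0.426²) = 1.242 m/s
Re = VD/ν = 1.242·0.426/1.31×10^-6 = 4.04×10^5 → turbulent
ε/D = 0.32/426 = 7.51×10^-4
Haaland: f = 0.01915
h_f = f(L/D)V²/(2g) = 0.01915·(1660/0.426)·1.242²/(2·9.81) = 5.866 m

h_f ≈ 5.87 m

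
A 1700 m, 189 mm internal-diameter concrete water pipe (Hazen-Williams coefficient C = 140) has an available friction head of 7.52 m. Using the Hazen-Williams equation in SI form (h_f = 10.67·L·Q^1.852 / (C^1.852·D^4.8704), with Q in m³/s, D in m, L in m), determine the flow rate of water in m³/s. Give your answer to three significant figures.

Q ≈ 0.0261 m³/s

Rearranging: Q = [h_f·C^1.852·D^4.8704 / (10.67·L)]^(1/1.852)
Q = [7.52·140^1.852·0.189^4.8704 / (10.67·1700)]^0.540 = 0.02612 m³/s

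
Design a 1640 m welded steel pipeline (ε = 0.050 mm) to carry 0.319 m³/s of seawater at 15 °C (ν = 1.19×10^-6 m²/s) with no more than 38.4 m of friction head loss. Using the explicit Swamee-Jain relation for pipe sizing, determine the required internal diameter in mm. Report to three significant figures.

Swamee-Jain (Type III): D = 0.66·[ε^1.25·(LQ²/(gh_f))^4.75 + ν·Q^9.4·(L/(gh_f))^5.2]^0.04
LQ²/(gh_f) = 0.4430; L/(gh_f) = 4.354
Term 1 = ε^1.25·(…)^4.75 = 8.79×10^-8; Term 2 = ν·Q^9.4·(…)^5.2 = 5.41×10^-8
D = 0.66·(8.79×10^-8 + 5.41×10^-8)^0.04 = 0.3513 m = 351 mm
Check: V = 3.29 m/s, Re = 9.72×10^5, f = 0.01412, h_f = 36.4 m ≈ 38.4 m ✓

D ≈ 351 mm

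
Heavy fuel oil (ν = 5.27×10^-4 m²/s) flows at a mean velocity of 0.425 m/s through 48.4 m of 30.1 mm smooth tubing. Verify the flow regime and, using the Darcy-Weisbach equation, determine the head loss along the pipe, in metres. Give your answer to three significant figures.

h_f ≈ 39.0 m

Re = VD/ν = 0.425·0.03010/5.27×10^-4 = 24.3 → laminar (Re < 2300)
f = 64/Re = 2.637
h_f = f(L/D)V²/(2g) = 2.637·(48.4/0.03010)·0.425²/(2·9.81) = 39.03 m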